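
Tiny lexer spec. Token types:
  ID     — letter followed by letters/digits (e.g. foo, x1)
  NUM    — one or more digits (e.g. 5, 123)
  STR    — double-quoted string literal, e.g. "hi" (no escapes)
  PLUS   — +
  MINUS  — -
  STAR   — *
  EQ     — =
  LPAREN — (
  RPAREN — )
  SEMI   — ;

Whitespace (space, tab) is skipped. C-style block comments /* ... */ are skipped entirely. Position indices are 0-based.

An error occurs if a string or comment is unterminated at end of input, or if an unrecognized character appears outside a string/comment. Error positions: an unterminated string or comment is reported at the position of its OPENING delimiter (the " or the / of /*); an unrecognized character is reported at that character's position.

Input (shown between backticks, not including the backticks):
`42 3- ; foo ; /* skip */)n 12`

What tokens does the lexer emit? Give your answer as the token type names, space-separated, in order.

Answer: NUM NUM MINUS SEMI ID SEMI RPAREN ID NUM

Derivation:
pos=0: emit NUM '42' (now at pos=2)
pos=3: emit NUM '3' (now at pos=4)
pos=4: emit MINUS '-'
pos=6: emit SEMI ';'
pos=8: emit ID 'foo' (now at pos=11)
pos=12: emit SEMI ';'
pos=14: enter COMMENT mode (saw '/*')
exit COMMENT mode (now at pos=24)
pos=24: emit RPAREN ')'
pos=25: emit ID 'n' (now at pos=26)
pos=27: emit NUM '12' (now at pos=29)
DONE. 9 tokens: [NUM, NUM, MINUS, SEMI, ID, SEMI, RPAREN, ID, NUM]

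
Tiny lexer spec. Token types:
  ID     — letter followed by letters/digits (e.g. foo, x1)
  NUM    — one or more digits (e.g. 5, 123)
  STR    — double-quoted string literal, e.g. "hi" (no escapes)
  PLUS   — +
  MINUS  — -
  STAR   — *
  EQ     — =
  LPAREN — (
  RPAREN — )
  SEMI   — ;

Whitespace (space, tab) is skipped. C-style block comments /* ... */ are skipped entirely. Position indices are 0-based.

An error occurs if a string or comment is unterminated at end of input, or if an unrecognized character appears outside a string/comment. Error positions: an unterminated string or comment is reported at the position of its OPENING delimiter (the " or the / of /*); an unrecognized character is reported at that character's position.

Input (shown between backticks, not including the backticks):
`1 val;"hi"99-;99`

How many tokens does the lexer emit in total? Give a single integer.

Answer: 8

Derivation:
pos=0: emit NUM '1' (now at pos=1)
pos=2: emit ID 'val' (now at pos=5)
pos=5: emit SEMI ';'
pos=6: enter STRING mode
pos=6: emit STR "hi" (now at pos=10)
pos=10: emit NUM '99' (now at pos=12)
pos=12: emit MINUS '-'
pos=13: emit SEMI ';'
pos=14: emit NUM '99' (now at pos=16)
DONE. 8 tokens: [NUM, ID, SEMI, STR, NUM, MINUS, SEMI, NUM]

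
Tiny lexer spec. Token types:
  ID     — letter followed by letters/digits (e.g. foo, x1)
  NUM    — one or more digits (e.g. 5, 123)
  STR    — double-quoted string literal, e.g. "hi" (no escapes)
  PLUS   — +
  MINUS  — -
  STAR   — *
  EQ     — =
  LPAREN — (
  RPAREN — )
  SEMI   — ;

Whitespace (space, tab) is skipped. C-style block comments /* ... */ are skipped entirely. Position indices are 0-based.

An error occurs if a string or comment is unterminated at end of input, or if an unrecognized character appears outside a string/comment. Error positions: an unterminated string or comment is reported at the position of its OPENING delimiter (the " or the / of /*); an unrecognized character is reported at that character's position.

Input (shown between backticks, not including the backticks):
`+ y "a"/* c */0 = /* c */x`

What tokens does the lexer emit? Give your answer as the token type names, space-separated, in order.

Answer: PLUS ID STR NUM EQ ID

Derivation:
pos=0: emit PLUS '+'
pos=2: emit ID 'y' (now at pos=3)
pos=4: enter STRING mode
pos=4: emit STR "a" (now at pos=7)
pos=7: enter COMMENT mode (saw '/*')
exit COMMENT mode (now at pos=14)
pos=14: emit NUM '0' (now at pos=15)
pos=16: emit EQ '='
pos=18: enter COMMENT mode (saw '/*')
exit COMMENT mode (now at pos=25)
pos=25: emit ID 'x' (now at pos=26)
DONE. 6 tokens: [PLUS, ID, STR, NUM, EQ, ID]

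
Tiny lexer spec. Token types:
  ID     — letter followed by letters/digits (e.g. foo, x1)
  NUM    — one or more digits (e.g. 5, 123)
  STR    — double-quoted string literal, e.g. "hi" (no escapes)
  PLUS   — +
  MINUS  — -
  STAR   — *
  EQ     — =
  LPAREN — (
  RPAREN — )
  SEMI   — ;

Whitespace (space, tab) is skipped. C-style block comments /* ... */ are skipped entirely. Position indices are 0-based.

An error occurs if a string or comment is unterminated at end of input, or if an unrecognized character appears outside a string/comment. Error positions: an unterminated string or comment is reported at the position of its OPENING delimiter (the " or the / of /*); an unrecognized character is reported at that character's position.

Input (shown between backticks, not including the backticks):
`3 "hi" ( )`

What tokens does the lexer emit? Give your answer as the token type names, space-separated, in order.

Answer: NUM STR LPAREN RPAREN

Derivation:
pos=0: emit NUM '3' (now at pos=1)
pos=2: enter STRING mode
pos=2: emit STR "hi" (now at pos=6)
pos=7: emit LPAREN '('
pos=9: emit RPAREN ')'
DONE. 4 tokens: [NUM, STR, LPAREN, RPAREN]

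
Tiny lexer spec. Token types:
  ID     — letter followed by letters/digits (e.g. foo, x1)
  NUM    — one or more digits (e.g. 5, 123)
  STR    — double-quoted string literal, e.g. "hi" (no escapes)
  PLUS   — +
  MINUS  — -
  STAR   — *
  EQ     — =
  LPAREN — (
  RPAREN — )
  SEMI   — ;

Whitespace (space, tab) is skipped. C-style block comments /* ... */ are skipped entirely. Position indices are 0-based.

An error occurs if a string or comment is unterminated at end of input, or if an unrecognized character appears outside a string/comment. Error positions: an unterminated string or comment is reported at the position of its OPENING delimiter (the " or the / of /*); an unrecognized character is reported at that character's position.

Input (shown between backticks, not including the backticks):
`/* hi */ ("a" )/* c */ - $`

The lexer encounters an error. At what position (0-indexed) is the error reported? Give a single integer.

pos=0: enter COMMENT mode (saw '/*')
exit COMMENT mode (now at pos=8)
pos=9: emit LPAREN '('
pos=10: enter STRING mode
pos=10: emit STR "a" (now at pos=13)
pos=14: emit RPAREN ')'
pos=15: enter COMMENT mode (saw '/*')
exit COMMENT mode (now at pos=22)
pos=23: emit MINUS '-'
pos=25: ERROR — unrecognized char '$'

Answer: 25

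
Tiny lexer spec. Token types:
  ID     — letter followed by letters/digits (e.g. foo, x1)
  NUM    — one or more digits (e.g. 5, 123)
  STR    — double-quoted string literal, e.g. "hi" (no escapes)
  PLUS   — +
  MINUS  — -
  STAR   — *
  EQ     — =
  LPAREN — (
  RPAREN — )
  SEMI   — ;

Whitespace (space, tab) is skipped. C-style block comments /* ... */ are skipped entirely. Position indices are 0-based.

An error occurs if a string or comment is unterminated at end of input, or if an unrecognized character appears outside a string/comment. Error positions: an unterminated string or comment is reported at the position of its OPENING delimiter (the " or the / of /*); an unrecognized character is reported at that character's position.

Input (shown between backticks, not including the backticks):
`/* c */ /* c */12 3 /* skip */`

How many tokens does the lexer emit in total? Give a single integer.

pos=0: enter COMMENT mode (saw '/*')
exit COMMENT mode (now at pos=7)
pos=8: enter COMMENT mode (saw '/*')
exit COMMENT mode (now at pos=15)
pos=15: emit NUM '12' (now at pos=17)
pos=18: emit NUM '3' (now at pos=19)
pos=20: enter COMMENT mode (saw '/*')
exit COMMENT mode (now at pos=30)
DONE. 2 tokens: [NUM, NUM]

Answer: 2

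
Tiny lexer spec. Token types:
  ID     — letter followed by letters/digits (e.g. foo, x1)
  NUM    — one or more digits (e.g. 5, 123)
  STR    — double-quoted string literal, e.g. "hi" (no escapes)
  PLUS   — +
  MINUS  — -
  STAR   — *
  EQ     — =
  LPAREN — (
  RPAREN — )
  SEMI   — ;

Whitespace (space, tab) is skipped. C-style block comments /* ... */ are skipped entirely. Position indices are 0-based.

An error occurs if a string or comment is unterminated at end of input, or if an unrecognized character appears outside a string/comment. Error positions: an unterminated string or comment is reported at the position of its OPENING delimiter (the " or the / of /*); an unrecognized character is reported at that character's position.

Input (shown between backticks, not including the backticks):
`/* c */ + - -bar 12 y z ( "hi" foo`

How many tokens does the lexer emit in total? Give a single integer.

Answer: 10

Derivation:
pos=0: enter COMMENT mode (saw '/*')
exit COMMENT mode (now at pos=7)
pos=8: emit PLUS '+'
pos=10: emit MINUS '-'
pos=12: emit MINUS '-'
pos=13: emit ID 'bar' (now at pos=16)
pos=17: emit NUM '12' (now at pos=19)
pos=20: emit ID 'y' (now at pos=21)
pos=22: emit ID 'z' (now at pos=23)
pos=24: emit LPAREN '('
pos=26: enter STRING mode
pos=26: emit STR "hi" (now at pos=30)
pos=31: emit ID 'foo' (now at pos=34)
DONE. 10 tokens: [PLUS, MINUS, MINUS, ID, NUM, ID, ID, LPAREN, STR, ID]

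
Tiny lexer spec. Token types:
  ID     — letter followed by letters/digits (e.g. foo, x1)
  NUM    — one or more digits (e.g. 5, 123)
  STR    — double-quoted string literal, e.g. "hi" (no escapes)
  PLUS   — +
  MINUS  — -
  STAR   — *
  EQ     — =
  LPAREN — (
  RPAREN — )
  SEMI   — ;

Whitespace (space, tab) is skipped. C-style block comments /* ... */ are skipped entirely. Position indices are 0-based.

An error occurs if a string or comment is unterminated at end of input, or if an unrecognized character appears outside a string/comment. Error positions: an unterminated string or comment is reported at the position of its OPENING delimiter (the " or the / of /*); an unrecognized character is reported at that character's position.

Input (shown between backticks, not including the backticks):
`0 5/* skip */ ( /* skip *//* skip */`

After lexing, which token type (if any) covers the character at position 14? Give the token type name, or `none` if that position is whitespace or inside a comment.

Answer: LPAREN

Derivation:
pos=0: emit NUM '0' (now at pos=1)
pos=2: emit NUM '5' (now at pos=3)
pos=3: enter COMMENT mode (saw '/*')
exit COMMENT mode (now at pos=13)
pos=14: emit LPAREN '('
pos=16: enter COMMENT mode (saw '/*')
exit COMMENT mode (now at pos=26)
pos=26: enter COMMENT mode (saw '/*')
exit COMMENT mode (now at pos=36)
DONE. 3 tokens: [NUM, NUM, LPAREN]
Position 14: char is '(' -> LPAREN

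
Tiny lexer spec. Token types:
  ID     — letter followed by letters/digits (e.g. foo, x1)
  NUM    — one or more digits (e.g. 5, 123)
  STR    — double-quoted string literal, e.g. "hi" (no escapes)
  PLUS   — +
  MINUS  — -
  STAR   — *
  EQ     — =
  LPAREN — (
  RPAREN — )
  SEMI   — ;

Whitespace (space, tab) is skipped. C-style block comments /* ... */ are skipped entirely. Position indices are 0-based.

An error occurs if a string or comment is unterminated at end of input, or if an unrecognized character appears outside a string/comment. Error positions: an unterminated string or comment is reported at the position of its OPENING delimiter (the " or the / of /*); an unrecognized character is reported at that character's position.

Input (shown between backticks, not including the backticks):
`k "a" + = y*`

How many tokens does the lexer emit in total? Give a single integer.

Answer: 6

Derivation:
pos=0: emit ID 'k' (now at pos=1)
pos=2: enter STRING mode
pos=2: emit STR "a" (now at pos=5)
pos=6: emit PLUS '+'
pos=8: emit EQ '='
pos=10: emit ID 'y' (now at pos=11)
pos=11: emit STAR '*'
DONE. 6 tokens: [ID, STR, PLUS, EQ, ID, STAR]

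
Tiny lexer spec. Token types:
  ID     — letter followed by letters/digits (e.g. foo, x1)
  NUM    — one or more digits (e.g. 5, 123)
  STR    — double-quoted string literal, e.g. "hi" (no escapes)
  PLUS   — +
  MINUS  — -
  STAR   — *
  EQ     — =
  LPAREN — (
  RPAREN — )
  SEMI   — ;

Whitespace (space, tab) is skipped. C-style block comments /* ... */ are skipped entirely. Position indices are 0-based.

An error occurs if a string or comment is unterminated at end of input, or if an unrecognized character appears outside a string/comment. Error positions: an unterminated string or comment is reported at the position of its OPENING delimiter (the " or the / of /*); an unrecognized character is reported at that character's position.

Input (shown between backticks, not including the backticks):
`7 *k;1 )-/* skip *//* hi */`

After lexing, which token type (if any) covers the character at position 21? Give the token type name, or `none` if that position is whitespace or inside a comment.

pos=0: emit NUM '7' (now at pos=1)
pos=2: emit STAR '*'
pos=3: emit ID 'k' (now at pos=4)
pos=4: emit SEMI ';'
pos=5: emit NUM '1' (now at pos=6)
pos=7: emit RPAREN ')'
pos=8: emit MINUS '-'
pos=9: enter COMMENT mode (saw '/*')
exit COMMENT mode (now at pos=19)
pos=19: enter COMMENT mode (saw '/*')
exit COMMENT mode (now at pos=27)
DONE. 7 tokens: [NUM, STAR, ID, SEMI, NUM, RPAREN, MINUS]
Position 21: char is ' ' -> none

Answer: none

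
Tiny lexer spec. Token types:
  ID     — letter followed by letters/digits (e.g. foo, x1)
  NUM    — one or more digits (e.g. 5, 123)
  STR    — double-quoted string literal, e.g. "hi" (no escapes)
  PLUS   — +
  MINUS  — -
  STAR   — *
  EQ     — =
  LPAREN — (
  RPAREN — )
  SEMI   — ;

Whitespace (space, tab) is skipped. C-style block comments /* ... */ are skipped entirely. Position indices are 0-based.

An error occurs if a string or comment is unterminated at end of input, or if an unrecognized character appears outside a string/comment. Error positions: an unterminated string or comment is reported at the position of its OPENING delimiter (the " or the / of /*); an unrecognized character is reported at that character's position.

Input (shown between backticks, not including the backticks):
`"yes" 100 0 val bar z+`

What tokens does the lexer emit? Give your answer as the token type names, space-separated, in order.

pos=0: enter STRING mode
pos=0: emit STR "yes" (now at pos=5)
pos=6: emit NUM '100' (now at pos=9)
pos=10: emit NUM '0' (now at pos=11)
pos=12: emit ID 'val' (now at pos=15)
pos=16: emit ID 'bar' (now at pos=19)
pos=20: emit ID 'z' (now at pos=21)
pos=21: emit PLUS '+'
DONE. 7 tokens: [STR, NUM, NUM, ID, ID, ID, PLUS]

Answer: STR NUM NUM ID ID ID PLUS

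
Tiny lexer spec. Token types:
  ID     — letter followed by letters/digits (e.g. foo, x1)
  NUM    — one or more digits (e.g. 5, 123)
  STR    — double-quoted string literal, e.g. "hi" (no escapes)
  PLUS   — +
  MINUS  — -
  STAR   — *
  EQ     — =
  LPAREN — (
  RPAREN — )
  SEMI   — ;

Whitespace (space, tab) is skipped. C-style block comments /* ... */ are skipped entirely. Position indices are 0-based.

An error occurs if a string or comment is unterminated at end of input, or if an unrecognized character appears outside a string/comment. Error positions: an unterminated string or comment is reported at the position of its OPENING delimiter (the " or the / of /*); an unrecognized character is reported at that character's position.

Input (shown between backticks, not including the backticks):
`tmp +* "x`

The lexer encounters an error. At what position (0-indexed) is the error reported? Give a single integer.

pos=0: emit ID 'tmp' (now at pos=3)
pos=4: emit PLUS '+'
pos=5: emit STAR '*'
pos=7: enter STRING mode
pos=7: ERROR — unterminated string

Answer: 7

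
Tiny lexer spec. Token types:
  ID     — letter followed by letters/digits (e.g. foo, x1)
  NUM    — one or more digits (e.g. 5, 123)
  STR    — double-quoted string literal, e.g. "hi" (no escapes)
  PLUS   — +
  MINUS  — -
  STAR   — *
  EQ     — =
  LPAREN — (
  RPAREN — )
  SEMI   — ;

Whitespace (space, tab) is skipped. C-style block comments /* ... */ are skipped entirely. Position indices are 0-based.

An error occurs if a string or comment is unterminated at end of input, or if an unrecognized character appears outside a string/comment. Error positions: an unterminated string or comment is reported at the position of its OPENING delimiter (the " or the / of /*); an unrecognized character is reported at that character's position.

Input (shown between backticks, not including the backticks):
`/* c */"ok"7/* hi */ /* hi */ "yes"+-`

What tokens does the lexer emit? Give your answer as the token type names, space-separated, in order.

Answer: STR NUM STR PLUS MINUS

Derivation:
pos=0: enter COMMENT mode (saw '/*')
exit COMMENT mode (now at pos=7)
pos=7: enter STRING mode
pos=7: emit STR "ok" (now at pos=11)
pos=11: emit NUM '7' (now at pos=12)
pos=12: enter COMMENT mode (saw '/*')
exit COMMENT mode (now at pos=20)
pos=21: enter COMMENT mode (saw '/*')
exit COMMENT mode (now at pos=29)
pos=30: enter STRING mode
pos=30: emit STR "yes" (now at pos=35)
pos=35: emit PLUS '+'
pos=36: emit MINUS '-'
DONE. 5 tokens: [STR, NUM, STR, PLUS, MINUS]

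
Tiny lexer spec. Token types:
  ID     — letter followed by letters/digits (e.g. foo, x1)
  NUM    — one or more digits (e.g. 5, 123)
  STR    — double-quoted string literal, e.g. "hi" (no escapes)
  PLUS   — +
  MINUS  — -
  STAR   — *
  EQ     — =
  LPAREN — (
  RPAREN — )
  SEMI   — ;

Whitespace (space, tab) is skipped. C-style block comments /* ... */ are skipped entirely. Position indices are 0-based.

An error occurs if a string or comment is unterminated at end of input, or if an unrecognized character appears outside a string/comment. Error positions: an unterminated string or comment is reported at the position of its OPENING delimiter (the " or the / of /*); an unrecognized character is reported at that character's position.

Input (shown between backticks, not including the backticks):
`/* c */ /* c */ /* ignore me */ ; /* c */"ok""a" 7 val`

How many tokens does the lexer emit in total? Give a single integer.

Answer: 5

Derivation:
pos=0: enter COMMENT mode (saw '/*')
exit COMMENT mode (now at pos=7)
pos=8: enter COMMENT mode (saw '/*')
exit COMMENT mode (now at pos=15)
pos=16: enter COMMENT mode (saw '/*')
exit COMMENT mode (now at pos=31)
pos=32: emit SEMI ';'
pos=34: enter COMMENT mode (saw '/*')
exit COMMENT mode (now at pos=41)
pos=41: enter STRING mode
pos=41: emit STR "ok" (now at pos=45)
pos=45: enter STRING mode
pos=45: emit STR "a" (now at pos=48)
pos=49: emit NUM '7' (now at pos=50)
pos=51: emit ID 'val' (now at pos=54)
DONE. 5 tokens: [SEMI, STR, STR, NUM, ID]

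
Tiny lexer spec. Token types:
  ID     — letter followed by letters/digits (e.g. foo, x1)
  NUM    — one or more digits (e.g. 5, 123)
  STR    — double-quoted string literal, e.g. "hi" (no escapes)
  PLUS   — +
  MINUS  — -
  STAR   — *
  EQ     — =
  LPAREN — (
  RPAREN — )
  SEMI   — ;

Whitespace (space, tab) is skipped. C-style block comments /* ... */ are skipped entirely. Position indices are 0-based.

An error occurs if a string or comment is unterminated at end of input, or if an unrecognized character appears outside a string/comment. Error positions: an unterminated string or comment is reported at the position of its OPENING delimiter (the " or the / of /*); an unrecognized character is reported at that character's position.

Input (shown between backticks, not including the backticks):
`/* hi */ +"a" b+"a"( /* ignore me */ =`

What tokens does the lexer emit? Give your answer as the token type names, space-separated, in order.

pos=0: enter COMMENT mode (saw '/*')
exit COMMENT mode (now at pos=8)
pos=9: emit PLUS '+'
pos=10: enter STRING mode
pos=10: emit STR "a" (now at pos=13)
pos=14: emit ID 'b' (now at pos=15)
pos=15: emit PLUS '+'
pos=16: enter STRING mode
pos=16: emit STR "a" (now at pos=19)
pos=19: emit LPAREN '('
pos=21: enter COMMENT mode (saw '/*')
exit COMMENT mode (now at pos=36)
pos=37: emit EQ '='
DONE. 7 tokens: [PLUS, STR, ID, PLUS, STR, LPAREN, EQ]

Answer: PLUS STR ID PLUS STR LPAREN EQ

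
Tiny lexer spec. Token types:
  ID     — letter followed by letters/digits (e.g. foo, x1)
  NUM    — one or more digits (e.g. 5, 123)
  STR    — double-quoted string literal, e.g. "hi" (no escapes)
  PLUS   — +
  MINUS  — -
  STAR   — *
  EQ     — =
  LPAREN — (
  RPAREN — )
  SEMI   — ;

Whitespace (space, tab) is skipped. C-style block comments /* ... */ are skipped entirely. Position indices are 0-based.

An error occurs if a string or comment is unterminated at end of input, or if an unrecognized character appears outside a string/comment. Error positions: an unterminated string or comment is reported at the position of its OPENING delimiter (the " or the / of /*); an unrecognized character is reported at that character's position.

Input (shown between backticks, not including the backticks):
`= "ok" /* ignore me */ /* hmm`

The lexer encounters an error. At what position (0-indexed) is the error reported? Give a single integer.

Answer: 23

Derivation:
pos=0: emit EQ '='
pos=2: enter STRING mode
pos=2: emit STR "ok" (now at pos=6)
pos=7: enter COMMENT mode (saw '/*')
exit COMMENT mode (now at pos=22)
pos=23: enter COMMENT mode (saw '/*')
pos=23: ERROR — unterminated comment (reached EOF)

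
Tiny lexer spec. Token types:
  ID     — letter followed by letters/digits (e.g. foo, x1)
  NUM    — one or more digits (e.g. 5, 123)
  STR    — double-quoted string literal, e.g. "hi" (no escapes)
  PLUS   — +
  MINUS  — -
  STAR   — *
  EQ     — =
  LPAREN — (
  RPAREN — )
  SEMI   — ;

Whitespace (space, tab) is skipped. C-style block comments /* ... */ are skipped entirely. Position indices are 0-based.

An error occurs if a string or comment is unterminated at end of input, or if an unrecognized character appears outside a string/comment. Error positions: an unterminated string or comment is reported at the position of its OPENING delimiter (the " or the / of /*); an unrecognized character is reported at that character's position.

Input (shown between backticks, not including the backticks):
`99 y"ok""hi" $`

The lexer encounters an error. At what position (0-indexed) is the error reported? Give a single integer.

Answer: 13

Derivation:
pos=0: emit NUM '99' (now at pos=2)
pos=3: emit ID 'y' (now at pos=4)
pos=4: enter STRING mode
pos=4: emit STR "ok" (now at pos=8)
pos=8: enter STRING mode
pos=8: emit STR "hi" (now at pos=12)
pos=13: ERROR — unrecognized char '$'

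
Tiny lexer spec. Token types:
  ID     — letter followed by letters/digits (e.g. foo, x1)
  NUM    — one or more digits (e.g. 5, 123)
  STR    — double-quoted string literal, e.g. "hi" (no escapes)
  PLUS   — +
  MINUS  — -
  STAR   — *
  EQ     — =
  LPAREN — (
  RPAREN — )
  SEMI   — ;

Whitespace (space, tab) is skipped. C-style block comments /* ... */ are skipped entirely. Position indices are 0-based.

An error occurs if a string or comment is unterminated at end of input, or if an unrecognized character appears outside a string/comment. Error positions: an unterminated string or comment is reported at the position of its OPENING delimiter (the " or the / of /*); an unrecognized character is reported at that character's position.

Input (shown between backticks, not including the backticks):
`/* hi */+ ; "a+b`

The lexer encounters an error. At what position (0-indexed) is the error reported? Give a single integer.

Answer: 12

Derivation:
pos=0: enter COMMENT mode (saw '/*')
exit COMMENT mode (now at pos=8)
pos=8: emit PLUS '+'
pos=10: emit SEMI ';'
pos=12: enter STRING mode
pos=12: ERROR — unterminated string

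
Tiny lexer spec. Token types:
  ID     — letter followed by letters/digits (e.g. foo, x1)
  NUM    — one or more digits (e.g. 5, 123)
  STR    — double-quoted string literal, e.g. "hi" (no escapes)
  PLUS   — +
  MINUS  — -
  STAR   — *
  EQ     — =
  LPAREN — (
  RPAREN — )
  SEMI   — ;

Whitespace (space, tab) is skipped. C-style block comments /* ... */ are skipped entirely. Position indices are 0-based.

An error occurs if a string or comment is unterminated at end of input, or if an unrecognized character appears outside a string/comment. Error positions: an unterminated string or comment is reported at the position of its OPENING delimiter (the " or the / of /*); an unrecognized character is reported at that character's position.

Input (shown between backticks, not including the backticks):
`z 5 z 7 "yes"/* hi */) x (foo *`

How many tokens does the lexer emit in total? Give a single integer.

Answer: 10

Derivation:
pos=0: emit ID 'z' (now at pos=1)
pos=2: emit NUM '5' (now at pos=3)
pos=4: emit ID 'z' (now at pos=5)
pos=6: emit NUM '7' (now at pos=7)
pos=8: enter STRING mode
pos=8: emit STR "yes" (now at pos=13)
pos=13: enter COMMENT mode (saw '/*')
exit COMMENT mode (now at pos=21)
pos=21: emit RPAREN ')'
pos=23: emit ID 'x' (now at pos=24)
pos=25: emit LPAREN '('
pos=26: emit ID 'foo' (now at pos=29)
pos=30: emit STAR '*'
DONE. 10 tokens: [ID, NUM, ID, NUM, STR, RPAREN, ID, LPAREN, ID, STAR]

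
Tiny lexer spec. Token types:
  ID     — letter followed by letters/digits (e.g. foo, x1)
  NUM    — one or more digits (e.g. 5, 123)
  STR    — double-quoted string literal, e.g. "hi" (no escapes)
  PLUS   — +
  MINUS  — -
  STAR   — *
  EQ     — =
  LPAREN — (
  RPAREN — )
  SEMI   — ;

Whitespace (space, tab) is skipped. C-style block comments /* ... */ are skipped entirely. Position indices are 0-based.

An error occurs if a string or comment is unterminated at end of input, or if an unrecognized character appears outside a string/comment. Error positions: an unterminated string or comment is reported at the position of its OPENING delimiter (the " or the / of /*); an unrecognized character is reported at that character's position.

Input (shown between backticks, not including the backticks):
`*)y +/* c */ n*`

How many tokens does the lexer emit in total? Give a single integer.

pos=0: emit STAR '*'
pos=1: emit RPAREN ')'
pos=2: emit ID 'y' (now at pos=3)
pos=4: emit PLUS '+'
pos=5: enter COMMENT mode (saw '/*')
exit COMMENT mode (now at pos=12)
pos=13: emit ID 'n' (now at pos=14)
pos=14: emit STAR '*'
DONE. 6 tokens: [STAR, RPAREN, ID, PLUS, ID, STAR]

Answer: 6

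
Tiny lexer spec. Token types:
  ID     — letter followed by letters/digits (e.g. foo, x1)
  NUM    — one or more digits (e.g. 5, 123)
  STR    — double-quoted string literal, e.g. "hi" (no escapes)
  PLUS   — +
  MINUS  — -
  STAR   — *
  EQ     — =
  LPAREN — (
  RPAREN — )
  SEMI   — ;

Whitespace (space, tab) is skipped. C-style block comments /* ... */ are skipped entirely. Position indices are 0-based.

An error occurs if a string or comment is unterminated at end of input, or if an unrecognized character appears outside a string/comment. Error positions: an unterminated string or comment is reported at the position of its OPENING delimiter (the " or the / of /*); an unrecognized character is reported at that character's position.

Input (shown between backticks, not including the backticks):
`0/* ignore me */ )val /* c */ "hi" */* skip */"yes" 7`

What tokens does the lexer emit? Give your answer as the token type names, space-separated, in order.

Answer: NUM RPAREN ID STR STAR STR NUM

Derivation:
pos=0: emit NUM '0' (now at pos=1)
pos=1: enter COMMENT mode (saw '/*')
exit COMMENT mode (now at pos=16)
pos=17: emit RPAREN ')'
pos=18: emit ID 'val' (now at pos=21)
pos=22: enter COMMENT mode (saw '/*')
exit COMMENT mode (now at pos=29)
pos=30: enter STRING mode
pos=30: emit STR "hi" (now at pos=34)
pos=35: emit STAR '*'
pos=36: enter COMMENT mode (saw '/*')
exit COMMENT mode (now at pos=46)
pos=46: enter STRING mode
pos=46: emit STR "yes" (now at pos=51)
pos=52: emit NUM '7' (now at pos=53)
DONE. 7 tokens: [NUM, RPAREN, ID, STR, STAR, STR, NUM]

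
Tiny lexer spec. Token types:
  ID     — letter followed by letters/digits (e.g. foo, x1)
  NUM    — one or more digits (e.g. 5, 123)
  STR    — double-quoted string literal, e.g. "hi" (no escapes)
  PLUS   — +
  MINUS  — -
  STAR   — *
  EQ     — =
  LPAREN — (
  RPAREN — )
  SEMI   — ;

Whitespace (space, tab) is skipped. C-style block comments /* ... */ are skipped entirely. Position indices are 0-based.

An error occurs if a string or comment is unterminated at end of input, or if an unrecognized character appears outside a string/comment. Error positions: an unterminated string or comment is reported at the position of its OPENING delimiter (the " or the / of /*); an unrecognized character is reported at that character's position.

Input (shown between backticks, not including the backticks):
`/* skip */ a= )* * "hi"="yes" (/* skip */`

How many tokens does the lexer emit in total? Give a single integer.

pos=0: enter COMMENT mode (saw '/*')
exit COMMENT mode (now at pos=10)
pos=11: emit ID 'a' (now at pos=12)
pos=12: emit EQ '='
pos=14: emit RPAREN ')'
pos=15: emit STAR '*'
pos=17: emit STAR '*'
pos=19: enter STRING mode
pos=19: emit STR "hi" (now at pos=23)
pos=23: emit EQ '='
pos=24: enter STRING mode
pos=24: emit STR "yes" (now at pos=29)
pos=30: emit LPAREN '('
pos=31: enter COMMENT mode (saw '/*')
exit COMMENT mode (now at pos=41)
DONE. 9 tokens: [ID, EQ, RPAREN, STAR, STAR, STR, EQ, STR, LPAREN]

Answer: 9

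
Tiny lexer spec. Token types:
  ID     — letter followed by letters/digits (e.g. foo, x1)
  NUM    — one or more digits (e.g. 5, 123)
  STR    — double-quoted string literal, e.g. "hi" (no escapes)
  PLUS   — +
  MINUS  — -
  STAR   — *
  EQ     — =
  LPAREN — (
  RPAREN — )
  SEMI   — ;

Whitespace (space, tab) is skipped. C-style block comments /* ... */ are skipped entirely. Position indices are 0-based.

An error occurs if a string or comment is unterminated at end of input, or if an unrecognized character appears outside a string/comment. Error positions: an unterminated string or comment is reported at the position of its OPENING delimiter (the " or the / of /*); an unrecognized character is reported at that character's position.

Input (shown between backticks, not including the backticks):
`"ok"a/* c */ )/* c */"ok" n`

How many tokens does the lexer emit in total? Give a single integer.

pos=0: enter STRING mode
pos=0: emit STR "ok" (now at pos=4)
pos=4: emit ID 'a' (now at pos=5)
pos=5: enter COMMENT mode (saw '/*')
exit COMMENT mode (now at pos=12)
pos=13: emit RPAREN ')'
pos=14: enter COMMENT mode (saw '/*')
exit COMMENT mode (now at pos=21)
pos=21: enter STRING mode
pos=21: emit STR "ok" (now at pos=25)
pos=26: emit ID 'n' (now at pos=27)
DONE. 5 tokens: [STR, ID, RPAREN, STR, ID]

Answer: 5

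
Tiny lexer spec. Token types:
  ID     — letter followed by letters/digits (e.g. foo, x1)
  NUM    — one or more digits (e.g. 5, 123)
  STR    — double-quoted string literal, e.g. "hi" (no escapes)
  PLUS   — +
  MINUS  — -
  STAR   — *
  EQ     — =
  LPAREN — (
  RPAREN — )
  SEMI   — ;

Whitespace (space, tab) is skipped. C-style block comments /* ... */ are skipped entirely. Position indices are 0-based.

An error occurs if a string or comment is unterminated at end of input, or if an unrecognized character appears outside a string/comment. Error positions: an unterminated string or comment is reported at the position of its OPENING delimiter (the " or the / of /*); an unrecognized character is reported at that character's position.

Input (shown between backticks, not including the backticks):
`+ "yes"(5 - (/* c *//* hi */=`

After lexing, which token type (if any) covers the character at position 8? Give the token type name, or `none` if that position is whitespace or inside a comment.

Answer: NUM

Derivation:
pos=0: emit PLUS '+'
pos=2: enter STRING mode
pos=2: emit STR "yes" (now at pos=7)
pos=7: emit LPAREN '('
pos=8: emit NUM '5' (now at pos=9)
pos=10: emit MINUS '-'
pos=12: emit LPAREN '('
pos=13: enter COMMENT mode (saw '/*')
exit COMMENT mode (now at pos=20)
pos=20: enter COMMENT mode (saw '/*')
exit COMMENT mode (now at pos=28)
pos=28: emit EQ '='
DONE. 7 tokens: [PLUS, STR, LPAREN, NUM, MINUS, LPAREN, EQ]
Position 8: char is '5' -> NUM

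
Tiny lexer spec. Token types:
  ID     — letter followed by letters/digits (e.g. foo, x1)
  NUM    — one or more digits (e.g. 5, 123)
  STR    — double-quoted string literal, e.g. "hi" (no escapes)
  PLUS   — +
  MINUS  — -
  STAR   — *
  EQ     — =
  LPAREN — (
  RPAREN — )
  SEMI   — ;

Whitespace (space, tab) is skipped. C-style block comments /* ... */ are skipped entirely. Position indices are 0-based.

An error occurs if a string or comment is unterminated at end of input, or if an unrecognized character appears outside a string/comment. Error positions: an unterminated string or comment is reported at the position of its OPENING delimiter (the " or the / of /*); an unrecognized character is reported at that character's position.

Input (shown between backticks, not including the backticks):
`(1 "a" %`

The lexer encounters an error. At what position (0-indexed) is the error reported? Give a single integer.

Answer: 7

Derivation:
pos=0: emit LPAREN '('
pos=1: emit NUM '1' (now at pos=2)
pos=3: enter STRING mode
pos=3: emit STR "a" (now at pos=6)
pos=7: ERROR — unrecognized char '%'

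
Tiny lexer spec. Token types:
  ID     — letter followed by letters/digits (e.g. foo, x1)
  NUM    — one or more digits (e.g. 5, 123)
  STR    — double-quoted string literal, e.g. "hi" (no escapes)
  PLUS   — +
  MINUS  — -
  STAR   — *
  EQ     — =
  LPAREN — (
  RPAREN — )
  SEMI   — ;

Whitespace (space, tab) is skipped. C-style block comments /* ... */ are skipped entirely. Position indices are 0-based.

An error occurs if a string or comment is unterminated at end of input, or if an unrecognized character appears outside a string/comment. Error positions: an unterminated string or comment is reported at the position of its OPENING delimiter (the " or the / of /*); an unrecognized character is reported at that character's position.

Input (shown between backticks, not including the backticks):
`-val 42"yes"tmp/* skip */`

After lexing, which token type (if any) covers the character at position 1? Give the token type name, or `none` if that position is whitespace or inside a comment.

Answer: ID

Derivation:
pos=0: emit MINUS '-'
pos=1: emit ID 'val' (now at pos=4)
pos=5: emit NUM '42' (now at pos=7)
pos=7: enter STRING mode
pos=7: emit STR "yes" (now at pos=12)
pos=12: emit ID 'tmp' (now at pos=15)
pos=15: enter COMMENT mode (saw '/*')
exit COMMENT mode (now at pos=25)
DONE. 5 tokens: [MINUS, ID, NUM, STR, ID]
Position 1: char is 'v' -> ID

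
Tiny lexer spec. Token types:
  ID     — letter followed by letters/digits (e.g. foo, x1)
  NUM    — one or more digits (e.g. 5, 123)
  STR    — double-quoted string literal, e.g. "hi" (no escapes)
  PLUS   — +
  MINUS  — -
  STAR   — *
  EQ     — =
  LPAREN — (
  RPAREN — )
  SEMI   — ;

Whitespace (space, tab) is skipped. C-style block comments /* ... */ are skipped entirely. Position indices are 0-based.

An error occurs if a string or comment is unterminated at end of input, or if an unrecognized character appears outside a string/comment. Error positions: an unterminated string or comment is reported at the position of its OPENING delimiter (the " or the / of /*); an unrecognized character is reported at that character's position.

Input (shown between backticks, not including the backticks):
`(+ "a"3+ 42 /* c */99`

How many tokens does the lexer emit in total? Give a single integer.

Answer: 7

Derivation:
pos=0: emit LPAREN '('
pos=1: emit PLUS '+'
pos=3: enter STRING mode
pos=3: emit STR "a" (now at pos=6)
pos=6: emit NUM '3' (now at pos=7)
pos=7: emit PLUS '+'
pos=9: emit NUM '42' (now at pos=11)
pos=12: enter COMMENT mode (saw '/*')
exit COMMENT mode (now at pos=19)
pos=19: emit NUM '99' (now at pos=21)
DONE. 7 tokens: [LPAREN, PLUS, STR, NUM, PLUS, NUM, NUM]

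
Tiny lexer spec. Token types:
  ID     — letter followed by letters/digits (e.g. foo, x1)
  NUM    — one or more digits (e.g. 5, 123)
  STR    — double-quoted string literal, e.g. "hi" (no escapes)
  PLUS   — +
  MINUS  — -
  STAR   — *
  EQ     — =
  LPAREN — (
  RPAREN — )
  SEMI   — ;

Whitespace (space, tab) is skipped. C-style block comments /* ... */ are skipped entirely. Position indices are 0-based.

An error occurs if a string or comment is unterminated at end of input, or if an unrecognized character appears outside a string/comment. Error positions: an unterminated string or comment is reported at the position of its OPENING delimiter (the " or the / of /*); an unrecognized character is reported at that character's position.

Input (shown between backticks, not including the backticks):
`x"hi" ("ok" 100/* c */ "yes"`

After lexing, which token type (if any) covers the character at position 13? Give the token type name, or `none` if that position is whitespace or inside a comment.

pos=0: emit ID 'x' (now at pos=1)
pos=1: enter STRING mode
pos=1: emit STR "hi" (now at pos=5)
pos=6: emit LPAREN '('
pos=7: enter STRING mode
pos=7: emit STR "ok" (now at pos=11)
pos=12: emit NUM '100' (now at pos=15)
pos=15: enter COMMENT mode (saw '/*')
exit COMMENT mode (now at pos=22)
pos=23: enter STRING mode
pos=23: emit STR "yes" (now at pos=28)
DONE. 6 tokens: [ID, STR, LPAREN, STR, NUM, STR]
Position 13: char is '0' -> NUM

Answer: NUM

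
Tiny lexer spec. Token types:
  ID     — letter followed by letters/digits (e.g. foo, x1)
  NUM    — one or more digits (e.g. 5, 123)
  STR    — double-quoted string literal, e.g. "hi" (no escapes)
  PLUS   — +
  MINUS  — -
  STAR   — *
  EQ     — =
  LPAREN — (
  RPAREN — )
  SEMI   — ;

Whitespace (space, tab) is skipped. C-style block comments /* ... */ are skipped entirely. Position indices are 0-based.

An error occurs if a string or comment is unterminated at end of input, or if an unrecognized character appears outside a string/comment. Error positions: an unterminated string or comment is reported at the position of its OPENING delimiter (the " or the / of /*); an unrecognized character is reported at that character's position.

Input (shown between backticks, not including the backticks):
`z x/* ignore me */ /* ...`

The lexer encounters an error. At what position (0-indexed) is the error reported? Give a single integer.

Answer: 19

Derivation:
pos=0: emit ID 'z' (now at pos=1)
pos=2: emit ID 'x' (now at pos=3)
pos=3: enter COMMENT mode (saw '/*')
exit COMMENT mode (now at pos=18)
pos=19: enter COMMENT mode (saw '/*')
pos=19: ERROR — unterminated comment (reached EOF)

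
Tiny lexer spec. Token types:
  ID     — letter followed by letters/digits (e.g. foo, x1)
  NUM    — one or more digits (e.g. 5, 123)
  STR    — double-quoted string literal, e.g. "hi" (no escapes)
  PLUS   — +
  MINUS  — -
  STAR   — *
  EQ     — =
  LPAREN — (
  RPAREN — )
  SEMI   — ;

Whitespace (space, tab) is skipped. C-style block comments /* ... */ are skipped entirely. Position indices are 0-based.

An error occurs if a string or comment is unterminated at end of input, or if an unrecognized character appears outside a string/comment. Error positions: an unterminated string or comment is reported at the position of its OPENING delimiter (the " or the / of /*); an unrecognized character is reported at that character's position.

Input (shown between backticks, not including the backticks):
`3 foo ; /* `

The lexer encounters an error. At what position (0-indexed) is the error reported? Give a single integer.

Answer: 8

Derivation:
pos=0: emit NUM '3' (now at pos=1)
pos=2: emit ID 'foo' (now at pos=5)
pos=6: emit SEMI ';'
pos=8: enter COMMENT mode (saw '/*')
pos=8: ERROR — unterminated comment (reached EOF)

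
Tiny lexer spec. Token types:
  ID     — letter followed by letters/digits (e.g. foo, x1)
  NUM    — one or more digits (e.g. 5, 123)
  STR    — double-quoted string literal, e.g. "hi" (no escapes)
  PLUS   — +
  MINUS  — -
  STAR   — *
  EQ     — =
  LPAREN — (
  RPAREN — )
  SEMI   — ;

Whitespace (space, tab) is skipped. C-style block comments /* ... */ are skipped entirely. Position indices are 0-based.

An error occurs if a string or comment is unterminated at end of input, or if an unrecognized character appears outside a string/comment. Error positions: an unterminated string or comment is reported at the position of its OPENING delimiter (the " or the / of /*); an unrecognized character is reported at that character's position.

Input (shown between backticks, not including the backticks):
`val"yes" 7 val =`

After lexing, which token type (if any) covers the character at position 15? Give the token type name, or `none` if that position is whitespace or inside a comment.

Answer: EQ

Derivation:
pos=0: emit ID 'val' (now at pos=3)
pos=3: enter STRING mode
pos=3: emit STR "yes" (now at pos=8)
pos=9: emit NUM '7' (now at pos=10)
pos=11: emit ID 'val' (now at pos=14)
pos=15: emit EQ '='
DONE. 5 tokens: [ID, STR, NUM, ID, EQ]
Position 15: char is '=' -> EQ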